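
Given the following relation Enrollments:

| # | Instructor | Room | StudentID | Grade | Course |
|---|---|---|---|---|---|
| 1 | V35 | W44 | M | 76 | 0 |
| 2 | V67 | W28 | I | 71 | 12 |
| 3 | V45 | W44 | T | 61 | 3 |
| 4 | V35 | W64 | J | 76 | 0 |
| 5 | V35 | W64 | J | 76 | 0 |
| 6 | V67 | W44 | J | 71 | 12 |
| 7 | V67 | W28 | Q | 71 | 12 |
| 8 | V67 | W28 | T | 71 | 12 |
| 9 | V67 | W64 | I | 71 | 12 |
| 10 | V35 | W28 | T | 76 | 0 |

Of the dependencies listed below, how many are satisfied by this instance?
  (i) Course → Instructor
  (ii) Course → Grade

(i) Course → Instructor: every LHS value maps to a single RHS value — holds.
(ii) Course → Grade: every LHS value maps to a single RHS value — holds.
2 of the 2 dependencies hold.

2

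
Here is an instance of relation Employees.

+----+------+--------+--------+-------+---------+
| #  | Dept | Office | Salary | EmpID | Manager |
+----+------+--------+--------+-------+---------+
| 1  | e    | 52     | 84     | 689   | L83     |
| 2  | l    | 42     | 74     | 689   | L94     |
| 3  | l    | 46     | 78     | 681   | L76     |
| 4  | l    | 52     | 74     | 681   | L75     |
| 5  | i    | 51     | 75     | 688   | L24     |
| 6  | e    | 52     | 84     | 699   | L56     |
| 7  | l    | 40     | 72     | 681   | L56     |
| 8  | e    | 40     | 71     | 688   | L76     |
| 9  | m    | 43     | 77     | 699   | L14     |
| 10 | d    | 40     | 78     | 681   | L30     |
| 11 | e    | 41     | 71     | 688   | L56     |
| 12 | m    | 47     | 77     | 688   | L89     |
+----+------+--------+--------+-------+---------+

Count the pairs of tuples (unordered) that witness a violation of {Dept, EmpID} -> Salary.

3

(Dept=l, EmpID=681): violating pairs (3,4), (3,7), (4,7) — 3 pairs.
(Dept=e, EmpID=688): all 2 rows agree on Salary — 0 pairs.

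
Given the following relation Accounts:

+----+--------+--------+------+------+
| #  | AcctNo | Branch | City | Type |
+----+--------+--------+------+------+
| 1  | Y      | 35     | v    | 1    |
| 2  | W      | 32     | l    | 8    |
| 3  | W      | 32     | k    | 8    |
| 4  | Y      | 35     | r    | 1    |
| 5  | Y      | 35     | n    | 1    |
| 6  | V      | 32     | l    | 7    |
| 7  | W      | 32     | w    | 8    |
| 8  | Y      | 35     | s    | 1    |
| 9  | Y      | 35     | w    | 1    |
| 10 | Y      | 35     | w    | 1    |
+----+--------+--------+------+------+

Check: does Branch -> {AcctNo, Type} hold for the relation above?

No

Branch=35: rows 1, 4, 5, 8, 9, 10 → {AcctNo,Type} = (Y, 1), (Y, 1), (Y, 1), (Y, 1), (Y, 1), (Y, 1) ✓
Branch=32: rows 2, 3, 6, 7 → {AcctNo,Type} takes values {(W, 8), (V, 7)} — violation
Two rows agree on Branch but differ on {AcctNo, Type}, so Branch -> {AcctNo, Type} does not hold.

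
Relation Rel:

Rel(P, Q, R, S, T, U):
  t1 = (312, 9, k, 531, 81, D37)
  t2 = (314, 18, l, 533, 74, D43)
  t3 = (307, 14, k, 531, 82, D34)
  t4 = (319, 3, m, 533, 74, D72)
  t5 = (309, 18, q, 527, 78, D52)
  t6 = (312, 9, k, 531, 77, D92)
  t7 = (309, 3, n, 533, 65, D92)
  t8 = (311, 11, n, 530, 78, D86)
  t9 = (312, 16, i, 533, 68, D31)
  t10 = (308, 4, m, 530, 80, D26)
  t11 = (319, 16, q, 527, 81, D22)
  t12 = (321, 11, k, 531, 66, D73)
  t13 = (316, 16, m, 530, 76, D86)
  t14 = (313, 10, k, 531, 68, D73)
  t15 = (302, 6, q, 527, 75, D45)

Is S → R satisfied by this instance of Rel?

No

S=531: rows 1, 3, 6, 12, 14 → R = k, k, k, k, k ✓
S=533: rows 2, 4, 7, 9 → R takes values {l, m, n, i} — violation
S=527: rows 5, 11, 15 → R = q, q, q ✓
S=530: rows 8, 10, 13 → R takes values {n, m} — violation
Two rows agree on S but differ on R, so S → R does not hold.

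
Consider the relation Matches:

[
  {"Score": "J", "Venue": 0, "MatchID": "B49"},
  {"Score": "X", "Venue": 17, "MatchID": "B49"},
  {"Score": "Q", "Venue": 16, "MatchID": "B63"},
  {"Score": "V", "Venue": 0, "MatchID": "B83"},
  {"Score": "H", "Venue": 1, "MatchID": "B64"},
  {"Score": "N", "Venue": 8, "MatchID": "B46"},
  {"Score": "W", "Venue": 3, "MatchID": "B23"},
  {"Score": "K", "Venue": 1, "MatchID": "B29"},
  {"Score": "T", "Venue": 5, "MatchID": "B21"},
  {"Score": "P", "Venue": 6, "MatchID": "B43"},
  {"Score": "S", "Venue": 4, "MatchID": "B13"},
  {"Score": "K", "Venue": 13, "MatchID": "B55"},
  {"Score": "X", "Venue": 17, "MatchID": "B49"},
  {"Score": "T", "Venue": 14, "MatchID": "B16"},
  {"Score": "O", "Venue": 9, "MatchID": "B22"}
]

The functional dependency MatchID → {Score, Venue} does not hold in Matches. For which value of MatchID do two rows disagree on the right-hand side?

B49

MatchID=B49: 3 rows → {Score,Venue} takes values {(J, 0), (X, 17)} — violation
MatchID=B63: 1 row → {Score,Venue} = (Q, 16) ✓
MatchID=B83: 1 row → {Score,Venue} = (V, 0) ✓
MatchID=B64: 1 row → {Score,Venue} = (H, 1) ✓
MatchID=B46: 1 row → {Score,Venue} = (N, 8) ✓
MatchID=B23: 1 row → {Score,Venue} = (W, 3) ✓
MatchID=B29: 1 row → {Score,Venue} = (K, 1) ✓
MatchID=B21: 1 row → {Score,Venue} = (T, 5) ✓
MatchID=B43: 1 row → {Score,Venue} = (P, 6) ✓
MatchID=B13: 1 row → {Score,Venue} = (S, 4) ✓
MatchID=B55: 1 row → {Score,Venue} = (K, 13) ✓
MatchID=B16: 1 row → {Score,Venue} = (T, 14) ✓
MatchID=B22: 1 row → {Score,Venue} = (O, 9) ✓
The only MatchID value with inconsistent RHS is MatchID=B49.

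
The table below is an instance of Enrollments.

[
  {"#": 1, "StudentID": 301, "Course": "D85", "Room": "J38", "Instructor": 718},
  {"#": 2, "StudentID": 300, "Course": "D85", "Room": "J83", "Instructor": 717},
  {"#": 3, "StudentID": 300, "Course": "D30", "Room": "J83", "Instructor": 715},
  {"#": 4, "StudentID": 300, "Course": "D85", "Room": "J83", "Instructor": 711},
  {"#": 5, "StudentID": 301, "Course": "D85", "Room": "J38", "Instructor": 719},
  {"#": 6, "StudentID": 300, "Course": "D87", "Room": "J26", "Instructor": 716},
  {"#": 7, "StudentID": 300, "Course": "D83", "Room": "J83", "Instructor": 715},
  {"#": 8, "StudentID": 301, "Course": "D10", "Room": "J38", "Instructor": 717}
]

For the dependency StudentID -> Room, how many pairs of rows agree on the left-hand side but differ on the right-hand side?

4

StudentID=301: all 3 rows agree on Room — 0 pairs.
StudentID=300: violating pairs (2,6), (3,6), (4,6), (6,7) — 4 pairs.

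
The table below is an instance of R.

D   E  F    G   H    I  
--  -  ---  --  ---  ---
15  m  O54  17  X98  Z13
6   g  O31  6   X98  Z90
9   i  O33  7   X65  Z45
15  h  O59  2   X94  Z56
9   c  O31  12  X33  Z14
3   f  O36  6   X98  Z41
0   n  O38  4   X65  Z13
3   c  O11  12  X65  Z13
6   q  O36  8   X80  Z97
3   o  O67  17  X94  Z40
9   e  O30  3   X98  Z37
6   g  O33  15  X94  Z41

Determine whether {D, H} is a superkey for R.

Yes

All 12 rows have distinct {D, H} values, so {D, H} → (all attributes) holds and {D, H} is a superkey.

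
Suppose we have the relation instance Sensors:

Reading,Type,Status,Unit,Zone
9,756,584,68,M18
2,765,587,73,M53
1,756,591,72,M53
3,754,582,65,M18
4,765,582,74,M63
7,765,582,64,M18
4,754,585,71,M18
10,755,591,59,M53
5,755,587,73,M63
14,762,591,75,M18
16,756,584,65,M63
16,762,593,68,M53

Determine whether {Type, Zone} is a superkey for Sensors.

No

Two distinct rows share (Type=754, Zone=M18), so {Type, Zone} does not determine every attribute — not a superkey.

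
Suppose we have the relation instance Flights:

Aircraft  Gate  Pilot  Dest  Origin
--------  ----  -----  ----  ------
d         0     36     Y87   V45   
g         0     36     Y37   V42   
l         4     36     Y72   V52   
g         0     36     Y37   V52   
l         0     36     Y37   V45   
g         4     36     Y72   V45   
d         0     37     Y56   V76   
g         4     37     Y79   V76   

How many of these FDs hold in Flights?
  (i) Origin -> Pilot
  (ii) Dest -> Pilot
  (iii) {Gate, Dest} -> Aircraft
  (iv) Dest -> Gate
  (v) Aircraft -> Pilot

(i) Origin -> Pilot: every LHS value maps to a single RHS value — holds.
(ii) Dest -> Pilot: every LHS value maps to a single RHS value — holds.
(iii) {Gate, Dest} -> Aircraft: (Gate=0, Dest=Y37): 3 rows → Aircraft takes values {g, l} — violation; (Gate=4, Dest=Y72): 2 rows → Aircraft takes values {l, g} — violation — fails.
(iv) Dest -> Gate: every LHS value maps to a single RHS value — holds.
(v) Aircraft -> Pilot: Aircraft=d: 2 rows → Pilot takes values {36, 37} — violation; Aircraft=g: 4 rows → Pilot takes values {36, 37} — violation — fails.
3 of the 5 dependencies hold.

3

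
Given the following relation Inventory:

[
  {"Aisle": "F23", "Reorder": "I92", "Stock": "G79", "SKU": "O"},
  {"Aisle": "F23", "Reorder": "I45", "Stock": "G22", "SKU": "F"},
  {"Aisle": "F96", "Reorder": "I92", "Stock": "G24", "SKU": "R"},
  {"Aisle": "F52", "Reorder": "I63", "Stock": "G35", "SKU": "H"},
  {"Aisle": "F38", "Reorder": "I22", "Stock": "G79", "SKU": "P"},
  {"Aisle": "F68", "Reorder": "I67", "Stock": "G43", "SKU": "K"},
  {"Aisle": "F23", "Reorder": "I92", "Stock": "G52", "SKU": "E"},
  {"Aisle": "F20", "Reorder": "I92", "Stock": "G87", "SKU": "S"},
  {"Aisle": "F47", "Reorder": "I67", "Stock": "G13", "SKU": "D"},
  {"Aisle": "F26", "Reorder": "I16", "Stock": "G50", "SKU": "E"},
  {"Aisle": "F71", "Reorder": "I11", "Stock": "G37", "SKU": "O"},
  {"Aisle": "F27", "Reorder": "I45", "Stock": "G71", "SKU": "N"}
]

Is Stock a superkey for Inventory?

Two distinct rows share Stock=G79, so Stock does not determine every attribute — not a superkey.

No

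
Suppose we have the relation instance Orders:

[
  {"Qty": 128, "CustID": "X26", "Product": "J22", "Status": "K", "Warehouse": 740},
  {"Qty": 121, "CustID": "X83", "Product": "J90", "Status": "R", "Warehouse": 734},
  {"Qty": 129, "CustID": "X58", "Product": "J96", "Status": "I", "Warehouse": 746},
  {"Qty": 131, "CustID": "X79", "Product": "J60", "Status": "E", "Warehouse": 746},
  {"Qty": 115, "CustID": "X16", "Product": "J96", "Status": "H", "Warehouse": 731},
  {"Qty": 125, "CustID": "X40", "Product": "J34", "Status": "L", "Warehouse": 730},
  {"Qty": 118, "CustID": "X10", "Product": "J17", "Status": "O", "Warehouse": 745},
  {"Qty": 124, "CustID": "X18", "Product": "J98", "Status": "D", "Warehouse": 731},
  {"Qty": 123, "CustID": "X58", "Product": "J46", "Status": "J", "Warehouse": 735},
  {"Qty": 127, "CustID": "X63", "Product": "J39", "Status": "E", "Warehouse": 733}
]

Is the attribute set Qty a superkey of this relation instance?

Yes

All 10 rows have distinct Qty values, so Qty → (all attributes) holds and Qty is a superkey.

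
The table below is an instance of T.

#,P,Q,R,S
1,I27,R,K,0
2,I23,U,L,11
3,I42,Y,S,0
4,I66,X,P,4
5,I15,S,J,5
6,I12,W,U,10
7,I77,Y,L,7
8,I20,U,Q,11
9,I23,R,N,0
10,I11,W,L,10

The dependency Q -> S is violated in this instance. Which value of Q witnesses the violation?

Y

Q=R: rows 1, 9 → S = 0, 0 ✓
Q=U: rows 2, 8 → S = 11, 11 ✓
Q=Y: rows 3, 7 → S takes values {0, 7} — violation
Q=X: row 4 → S = 4 ✓
Q=S: row 5 → S = 5 ✓
Q=W: rows 6, 10 → S = 10, 10 ✓
The only Q value with inconsistent S is Q=Y.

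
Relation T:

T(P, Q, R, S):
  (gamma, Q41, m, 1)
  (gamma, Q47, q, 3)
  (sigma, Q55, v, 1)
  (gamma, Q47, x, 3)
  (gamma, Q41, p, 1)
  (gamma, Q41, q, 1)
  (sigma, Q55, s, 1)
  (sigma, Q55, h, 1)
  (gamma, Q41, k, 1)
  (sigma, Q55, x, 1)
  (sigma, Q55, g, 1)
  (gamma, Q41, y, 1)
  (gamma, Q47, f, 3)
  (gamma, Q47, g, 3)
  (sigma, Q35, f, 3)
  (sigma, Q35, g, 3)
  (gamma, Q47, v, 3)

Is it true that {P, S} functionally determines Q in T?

(P=gamma, S=1): 5 rows → Q = Q41, Q41, Q41, Q41, Q41 ✓
(P=gamma, S=3): 5 rows → Q = Q47, Q47, Q47, Q47, Q47 ✓
(P=sigma, S=1): 5 rows → Q = Q55, Q55, Q55, Q55, Q55 ✓
(P=sigma, S=3): 2 rows → Q = Q35, Q35 ✓
Every {P, S} value is associated with a single Q value, so {P, S} → Q holds.

Yes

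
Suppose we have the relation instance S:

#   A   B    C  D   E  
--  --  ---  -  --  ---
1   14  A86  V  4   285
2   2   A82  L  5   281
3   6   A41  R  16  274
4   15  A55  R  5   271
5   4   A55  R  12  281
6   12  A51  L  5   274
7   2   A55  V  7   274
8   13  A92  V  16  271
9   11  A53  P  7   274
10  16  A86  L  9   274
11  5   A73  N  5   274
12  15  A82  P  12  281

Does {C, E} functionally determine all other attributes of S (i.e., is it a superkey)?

No

Rows 6 and 10 have the same {C, E} value (C=L, E=274) but are distinct tuples, so {C, E} does not determine every attribute — not a superkey.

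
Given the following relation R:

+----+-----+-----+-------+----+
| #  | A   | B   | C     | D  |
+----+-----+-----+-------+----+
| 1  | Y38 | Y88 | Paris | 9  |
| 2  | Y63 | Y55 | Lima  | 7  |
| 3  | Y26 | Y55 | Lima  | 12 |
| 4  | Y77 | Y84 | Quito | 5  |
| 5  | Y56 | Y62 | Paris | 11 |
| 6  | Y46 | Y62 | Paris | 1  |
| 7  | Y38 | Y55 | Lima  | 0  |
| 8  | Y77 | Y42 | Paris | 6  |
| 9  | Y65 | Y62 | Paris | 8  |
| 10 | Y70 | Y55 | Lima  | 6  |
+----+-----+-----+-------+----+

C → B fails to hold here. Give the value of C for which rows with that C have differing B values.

C=Paris: rows 1, 5, 6, 8, 9 → B takes values {Y88, Y62, Y42} — violation
C=Lima: rows 2, 3, 7, 10 → B = Y55, Y55, Y55, Y55 ✓
C=Quito: row 4 → B = Y84 ✓
The only C value with inconsistent B is C=Paris.

Paris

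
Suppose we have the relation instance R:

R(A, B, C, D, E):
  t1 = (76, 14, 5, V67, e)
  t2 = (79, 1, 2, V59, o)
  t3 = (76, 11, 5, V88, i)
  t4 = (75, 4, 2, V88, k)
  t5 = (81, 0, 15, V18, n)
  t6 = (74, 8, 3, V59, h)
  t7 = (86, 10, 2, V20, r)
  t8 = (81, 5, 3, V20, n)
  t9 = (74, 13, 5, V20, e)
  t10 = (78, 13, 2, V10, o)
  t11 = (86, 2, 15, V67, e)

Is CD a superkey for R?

Yes

All 11 rows have distinct CD values, so CD → (all attributes) holds and CD is a superkey.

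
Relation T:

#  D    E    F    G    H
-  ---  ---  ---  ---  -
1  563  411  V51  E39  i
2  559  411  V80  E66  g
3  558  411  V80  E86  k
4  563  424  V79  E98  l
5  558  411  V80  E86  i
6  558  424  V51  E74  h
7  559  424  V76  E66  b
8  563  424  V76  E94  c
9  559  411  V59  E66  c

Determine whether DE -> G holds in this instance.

(D=563, E=411): row 1 → G = E39 ✓
(D=559, E=411): rows 2, 9 → G = E66, E66 ✓
(D=558, E=411): rows 3, 5 → G = E86, E86 ✓
(D=563, E=424): rows 4, 8 → G takes values {E98, E94} — violation
(D=558, E=424): row 6 → G = E74 ✓
(D=559, E=424): row 7 → G = E66 ✓
Two rows agree on DE but differ on G, so DE -> G does not hold.

No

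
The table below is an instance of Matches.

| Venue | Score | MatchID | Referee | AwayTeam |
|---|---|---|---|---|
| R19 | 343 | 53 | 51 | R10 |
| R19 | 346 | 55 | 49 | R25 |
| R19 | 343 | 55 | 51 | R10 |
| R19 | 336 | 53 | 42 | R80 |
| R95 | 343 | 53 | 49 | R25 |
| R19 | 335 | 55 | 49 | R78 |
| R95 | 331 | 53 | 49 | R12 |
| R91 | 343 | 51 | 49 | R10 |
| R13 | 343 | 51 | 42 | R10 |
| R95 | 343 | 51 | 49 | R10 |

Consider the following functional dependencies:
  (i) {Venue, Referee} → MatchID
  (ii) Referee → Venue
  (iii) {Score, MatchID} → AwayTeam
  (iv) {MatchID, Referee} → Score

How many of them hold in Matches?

0

(i) {Venue, Referee} → MatchID: (Venue=R19, Referee=51): 2 rows → MatchID takes values {53, 55} — violation; (Venue=R95, Referee=49): 3 rows → MatchID takes values {53, 51} — violation — fails.
(ii) Referee → Venue: Referee=49: 6 rows → Venue takes values {R19, R95, R91} — violation; Referee=42: 2 rows → Venue takes values {R19, R13} — violation — fails.
(iii) {Score, MatchID} → AwayTeam: (Score=343, MatchID=53): 2 rows → AwayTeam takes values {R10, R25} — violation — fails.
(iv) {MatchID, Referee} → Score: (MatchID=55, Referee=49): 2 rows → Score takes values {346, 335} — violation; (MatchID=53, Referee=49): 2 rows → Score takes values {343, 331} — violation — fails.
None of the 4 dependencies hold.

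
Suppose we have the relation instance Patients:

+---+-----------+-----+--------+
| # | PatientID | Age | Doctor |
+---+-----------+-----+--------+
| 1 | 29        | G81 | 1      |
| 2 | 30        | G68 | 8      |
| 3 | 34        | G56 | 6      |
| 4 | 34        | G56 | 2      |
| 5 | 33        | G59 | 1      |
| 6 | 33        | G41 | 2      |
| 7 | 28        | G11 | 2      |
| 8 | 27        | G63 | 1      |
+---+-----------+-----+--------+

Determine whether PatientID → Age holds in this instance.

PatientID=29: row 1 → Age = G81 ✓
PatientID=30: row 2 → Age = G68 ✓
PatientID=34: rows 3, 4 → Age = G56, G56 ✓
PatientID=33: rows 5, 6 → Age takes values {G59, G41} — violation
PatientID=28: row 7 → Age = G11 ✓
PatientID=27: row 8 → Age = G63 ✓
Two rows agree on PatientID but differ on Age, so PatientID → Age does not hold.

No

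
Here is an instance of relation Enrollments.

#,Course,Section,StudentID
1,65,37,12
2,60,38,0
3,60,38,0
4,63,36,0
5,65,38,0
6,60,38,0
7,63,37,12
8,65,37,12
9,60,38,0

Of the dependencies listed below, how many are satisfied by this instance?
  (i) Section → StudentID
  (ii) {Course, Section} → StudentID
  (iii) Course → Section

2

(i) Section → StudentID: every LHS value maps to a single RHS value — holds.
(ii) {Course, Section} → StudentID: every LHS value maps to a single RHS value — holds.
(iii) Course → Section: Course=65: rows 1, 5, 8 → Section takes values {37, 38} — violation; Course=63: rows 4, 7 → Section takes values {36, 37} — violation — fails.
2 of the 3 dependencies hold.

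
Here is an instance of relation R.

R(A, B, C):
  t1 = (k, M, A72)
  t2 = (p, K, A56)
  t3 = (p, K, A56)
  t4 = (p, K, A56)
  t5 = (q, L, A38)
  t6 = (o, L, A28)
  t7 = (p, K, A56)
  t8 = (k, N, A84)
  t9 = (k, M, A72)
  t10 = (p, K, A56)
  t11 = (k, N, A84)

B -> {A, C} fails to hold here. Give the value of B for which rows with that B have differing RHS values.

L

B=M: rows 1, 9 → {A,C} = (k, A72), (k, A72) ✓
B=K: rows 2, 3, 4, 7, 10 → {A,C} = (p, A56), (p, A56), (p, A56), (p, A56), (p, A56) ✓
B=L: rows 5, 6 → {A,C} takes values {(q, A38), (o, A28)} — violation
B=N: rows 8, 11 → {A,C} = (k, A84), (k, A84) ✓
The only B value with inconsistent RHS is B=L.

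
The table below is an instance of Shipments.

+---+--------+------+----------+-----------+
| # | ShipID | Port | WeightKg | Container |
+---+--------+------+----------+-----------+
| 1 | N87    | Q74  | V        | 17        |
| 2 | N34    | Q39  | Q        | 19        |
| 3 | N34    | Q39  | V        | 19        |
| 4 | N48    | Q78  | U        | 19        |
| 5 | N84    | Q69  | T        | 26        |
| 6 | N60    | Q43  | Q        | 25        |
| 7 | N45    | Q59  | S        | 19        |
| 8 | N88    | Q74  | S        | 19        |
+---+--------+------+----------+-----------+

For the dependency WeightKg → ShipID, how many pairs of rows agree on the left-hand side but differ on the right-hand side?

3

WeightKg=V: violating pairs (1,3) — 1 pair.
WeightKg=Q: violating pairs (2,6) — 1 pair.
WeightKg=S: violating pairs (7,8) — 1 pair.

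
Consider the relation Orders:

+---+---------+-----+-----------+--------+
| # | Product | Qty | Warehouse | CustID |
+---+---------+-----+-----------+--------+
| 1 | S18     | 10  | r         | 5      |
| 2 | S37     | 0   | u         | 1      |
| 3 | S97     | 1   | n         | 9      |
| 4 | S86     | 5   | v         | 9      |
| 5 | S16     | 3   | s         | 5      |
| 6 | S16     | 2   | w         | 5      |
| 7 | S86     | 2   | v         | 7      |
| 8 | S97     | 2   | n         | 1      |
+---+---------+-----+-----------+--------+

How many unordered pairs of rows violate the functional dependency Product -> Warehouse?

1

Product=S97: all 2 rows agree on Warehouse — 0 pairs.
Product=S86: all 2 rows agree on Warehouse — 0 pairs.
Product=S16: violating pairs (5,6) — 1 pair.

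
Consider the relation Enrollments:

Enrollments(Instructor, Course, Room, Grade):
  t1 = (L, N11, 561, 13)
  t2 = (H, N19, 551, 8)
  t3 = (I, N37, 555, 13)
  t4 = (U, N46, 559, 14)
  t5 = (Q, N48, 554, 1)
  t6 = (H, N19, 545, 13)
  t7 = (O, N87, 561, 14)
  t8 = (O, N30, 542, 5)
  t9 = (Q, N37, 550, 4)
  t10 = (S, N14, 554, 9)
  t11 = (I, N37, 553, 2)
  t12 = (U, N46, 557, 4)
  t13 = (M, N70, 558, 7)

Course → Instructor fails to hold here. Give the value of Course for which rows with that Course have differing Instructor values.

Course=N11: row 1 → Instructor = L ✓
Course=N19: rows 2, 6 → Instructor = H, H ✓
Course=N37: rows 3, 9, 11 → Instructor takes values {I, Q} — violation
Course=N46: rows 4, 12 → Instructor = U, U ✓
Course=N48: row 5 → Instructor = Q ✓
Course=N87: row 7 → Instructor = O ✓
Course=N30: row 8 → Instructor = O ✓
Course=N14: row 10 → Instructor = S ✓
Course=N70: row 13 → Instructor = M ✓
The only Course value with inconsistent Instructor is Course=N37.

N37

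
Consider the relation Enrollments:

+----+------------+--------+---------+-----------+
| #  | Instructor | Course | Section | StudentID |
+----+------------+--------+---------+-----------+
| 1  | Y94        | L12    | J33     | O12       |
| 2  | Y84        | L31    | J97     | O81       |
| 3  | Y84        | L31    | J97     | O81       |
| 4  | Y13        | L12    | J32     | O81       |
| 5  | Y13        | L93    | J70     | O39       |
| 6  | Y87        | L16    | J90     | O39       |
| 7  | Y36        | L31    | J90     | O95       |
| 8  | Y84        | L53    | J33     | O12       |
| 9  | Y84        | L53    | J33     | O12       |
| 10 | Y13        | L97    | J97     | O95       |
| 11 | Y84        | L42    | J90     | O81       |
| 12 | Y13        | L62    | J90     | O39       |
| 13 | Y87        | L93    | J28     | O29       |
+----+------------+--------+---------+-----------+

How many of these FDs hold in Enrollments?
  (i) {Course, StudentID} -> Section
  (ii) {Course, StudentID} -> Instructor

2

(i) {Course, StudentID} -> Section: every LHS value maps to a single RHS value — holds.
(ii) {Course, StudentID} -> Instructor: every LHS value maps to a single RHS value — holds.
2 of the 2 dependencies hold.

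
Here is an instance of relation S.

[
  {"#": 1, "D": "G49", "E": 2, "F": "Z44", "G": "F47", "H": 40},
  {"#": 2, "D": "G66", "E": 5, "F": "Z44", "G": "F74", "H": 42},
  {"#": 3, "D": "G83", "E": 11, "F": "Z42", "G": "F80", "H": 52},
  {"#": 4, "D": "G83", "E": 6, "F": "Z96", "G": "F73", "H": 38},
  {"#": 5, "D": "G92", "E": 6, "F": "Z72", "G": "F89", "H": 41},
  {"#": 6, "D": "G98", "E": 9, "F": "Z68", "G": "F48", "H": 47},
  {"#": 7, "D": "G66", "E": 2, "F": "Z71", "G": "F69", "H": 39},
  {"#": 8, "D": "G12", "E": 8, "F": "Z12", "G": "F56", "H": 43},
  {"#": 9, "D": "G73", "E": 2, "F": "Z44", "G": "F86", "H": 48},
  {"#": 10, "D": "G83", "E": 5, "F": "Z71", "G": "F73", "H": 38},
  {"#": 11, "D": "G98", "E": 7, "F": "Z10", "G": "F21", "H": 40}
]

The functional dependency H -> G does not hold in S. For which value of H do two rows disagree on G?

40

H=40: rows 1, 11 → G takes values {F47, F21} — violation
H=42: row 2 → G = F74 ✓
H=52: row 3 → G = F80 ✓
H=38: rows 4, 10 → G = F73, F73 ✓
H=41: row 5 → G = F89 ✓
H=47: row 6 → G = F48 ✓
H=39: row 7 → G = F69 ✓
H=43: row 8 → G = F56 ✓
H=48: row 9 → G = F86 ✓
The only H value with inconsistent G is H=40.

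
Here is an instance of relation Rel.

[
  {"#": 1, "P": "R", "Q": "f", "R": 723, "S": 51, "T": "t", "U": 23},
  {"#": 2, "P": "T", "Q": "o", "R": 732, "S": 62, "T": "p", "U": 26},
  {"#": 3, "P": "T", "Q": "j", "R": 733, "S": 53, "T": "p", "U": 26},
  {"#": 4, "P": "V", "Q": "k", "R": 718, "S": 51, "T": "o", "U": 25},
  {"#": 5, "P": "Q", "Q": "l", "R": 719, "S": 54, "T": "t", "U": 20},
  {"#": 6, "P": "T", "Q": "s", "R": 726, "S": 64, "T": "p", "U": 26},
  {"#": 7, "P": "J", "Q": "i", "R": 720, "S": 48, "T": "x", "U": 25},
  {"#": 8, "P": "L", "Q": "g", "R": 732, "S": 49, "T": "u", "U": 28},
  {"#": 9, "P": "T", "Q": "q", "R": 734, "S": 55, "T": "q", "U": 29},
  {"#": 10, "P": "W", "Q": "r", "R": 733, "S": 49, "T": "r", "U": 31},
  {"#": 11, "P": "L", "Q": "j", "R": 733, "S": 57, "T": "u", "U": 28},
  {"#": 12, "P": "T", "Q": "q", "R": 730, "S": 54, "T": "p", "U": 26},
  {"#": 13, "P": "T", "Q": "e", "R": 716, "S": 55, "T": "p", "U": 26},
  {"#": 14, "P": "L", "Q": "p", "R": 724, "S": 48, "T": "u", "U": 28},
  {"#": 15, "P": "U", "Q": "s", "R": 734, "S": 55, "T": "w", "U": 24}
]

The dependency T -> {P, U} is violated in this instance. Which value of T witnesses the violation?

t

T=t: rows 1, 5 → {P,U} takes values {(R, 23), (Q, 20)} — violation
T=p: rows 2, 3, 6, 12, 13 → {P,U} = (T, 26), (T, 26), (T, 26), (T, 26), (T, 26) ✓
T=o: row 4 → {P,U} = (V, 25) ✓
T=x: row 7 → {P,U} = (J, 25) ✓
T=u: rows 8, 11, 14 → {P,U} = (L, 28), (L, 28), (L, 28) ✓
T=q: row 9 → {P,U} = (T, 29) ✓
T=r: row 10 → {P,U} = (W, 31) ✓
T=w: row 15 → {P,U} = (U, 24) ✓
The only T value with inconsistent RHS is T=t.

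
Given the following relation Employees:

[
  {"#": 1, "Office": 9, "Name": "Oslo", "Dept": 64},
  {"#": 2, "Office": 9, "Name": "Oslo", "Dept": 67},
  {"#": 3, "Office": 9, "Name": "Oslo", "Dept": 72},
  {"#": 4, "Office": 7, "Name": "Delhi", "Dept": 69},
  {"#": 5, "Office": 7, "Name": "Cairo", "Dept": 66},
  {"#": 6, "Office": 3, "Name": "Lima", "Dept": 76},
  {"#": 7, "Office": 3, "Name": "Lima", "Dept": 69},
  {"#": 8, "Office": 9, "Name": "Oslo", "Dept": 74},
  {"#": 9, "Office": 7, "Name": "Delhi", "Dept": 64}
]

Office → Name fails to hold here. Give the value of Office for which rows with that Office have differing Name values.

7

Office=9: rows 1, 2, 3, 8 → Name = Oslo, Oslo, Oslo, Oslo ✓
Office=7: rows 4, 5, 9 → Name takes values {Delhi, Cairo} — violation
Office=3: rows 6, 7 → Name = Lima, Lima ✓
The only Office value with inconsistent Name is Office=7.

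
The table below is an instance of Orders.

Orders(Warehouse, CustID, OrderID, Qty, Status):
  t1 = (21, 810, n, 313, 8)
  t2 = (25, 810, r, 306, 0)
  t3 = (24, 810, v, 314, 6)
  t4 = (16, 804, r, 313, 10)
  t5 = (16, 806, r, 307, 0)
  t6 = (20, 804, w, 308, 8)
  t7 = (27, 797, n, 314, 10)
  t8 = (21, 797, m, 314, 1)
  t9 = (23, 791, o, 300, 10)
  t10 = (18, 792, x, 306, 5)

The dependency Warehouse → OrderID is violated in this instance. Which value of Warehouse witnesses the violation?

Warehouse=21: rows 1, 8 → OrderID takes values {n, m} — violation
Warehouse=25: row 2 → OrderID = r ✓
Warehouse=24: row 3 → OrderID = v ✓
Warehouse=16: rows 4, 5 → OrderID = r, r ✓
Warehouse=20: row 6 → OrderID = w ✓
Warehouse=27: row 7 → OrderID = n ✓
Warehouse=23: row 9 → OrderID = o ✓
Warehouse=18: row 10 → OrderID = x ✓
The only Warehouse value with inconsistent OrderID is Warehouse=21.

21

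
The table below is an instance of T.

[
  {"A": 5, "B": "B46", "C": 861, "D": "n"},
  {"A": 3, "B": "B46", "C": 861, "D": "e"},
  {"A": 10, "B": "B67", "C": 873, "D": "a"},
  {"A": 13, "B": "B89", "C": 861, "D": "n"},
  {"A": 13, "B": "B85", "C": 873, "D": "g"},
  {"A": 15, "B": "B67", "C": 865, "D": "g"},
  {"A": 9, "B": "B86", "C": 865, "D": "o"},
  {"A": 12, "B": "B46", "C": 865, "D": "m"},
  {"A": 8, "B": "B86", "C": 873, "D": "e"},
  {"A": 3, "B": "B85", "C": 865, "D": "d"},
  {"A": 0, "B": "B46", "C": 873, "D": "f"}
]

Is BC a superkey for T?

Two distinct rows share (B=B46, C=861), so BC does not determine every attribute — not a superkey.

No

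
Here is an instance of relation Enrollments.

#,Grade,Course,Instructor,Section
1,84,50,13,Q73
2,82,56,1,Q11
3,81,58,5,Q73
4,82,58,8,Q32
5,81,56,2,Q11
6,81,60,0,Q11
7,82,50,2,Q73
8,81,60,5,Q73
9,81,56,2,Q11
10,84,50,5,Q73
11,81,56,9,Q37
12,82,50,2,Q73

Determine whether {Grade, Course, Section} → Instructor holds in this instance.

(Grade=84, Course=50, Section=Q73): rows 1, 10 → Instructor takes values {13, 5} — violation
(Grade=82, Course=56, Section=Q11): row 2 → Instructor = 1 ✓
(Grade=81, Course=58, Section=Q73): row 3 → Instructor = 5 ✓
(Grade=82, Course=58, Section=Q32): row 4 → Instructor = 8 ✓
(Grade=81, Course=56, Section=Q11): rows 5, 9 → Instructor = 2, 2 ✓
(Grade=81, Course=60, Section=Q11): row 6 → Instructor = 0 ✓
(Grade=82, Course=50, Section=Q73): rows 7, 12 → Instructor = 2, 2 ✓
(Grade=81, Course=60, Section=Q73): row 8 → Instructor = 5 ✓
(Grade=81, Course=56, Section=Q37): row 11 → Instructor = 9 ✓
Two rows agree on {Grade, Course, Section} but differ on Instructor, so {Grade, Course, Section} → Instructor does not hold.

No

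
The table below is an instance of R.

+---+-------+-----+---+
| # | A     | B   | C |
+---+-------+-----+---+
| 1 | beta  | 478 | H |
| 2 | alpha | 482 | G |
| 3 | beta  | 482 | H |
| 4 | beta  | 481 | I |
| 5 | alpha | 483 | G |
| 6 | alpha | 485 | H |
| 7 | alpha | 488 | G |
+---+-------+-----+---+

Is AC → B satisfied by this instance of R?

No

(A=beta, C=H): rows 1, 3 → B takes values {478, 482} — violation
(A=alpha, C=G): rows 2, 5, 7 → B takes values {482, 483, 488} — violation
(A=beta, C=I): row 4 → B = 481 ✓
(A=alpha, C=H): row 6 → B = 485 ✓
Two rows agree on AC but differ on B, so AC → B does not hold.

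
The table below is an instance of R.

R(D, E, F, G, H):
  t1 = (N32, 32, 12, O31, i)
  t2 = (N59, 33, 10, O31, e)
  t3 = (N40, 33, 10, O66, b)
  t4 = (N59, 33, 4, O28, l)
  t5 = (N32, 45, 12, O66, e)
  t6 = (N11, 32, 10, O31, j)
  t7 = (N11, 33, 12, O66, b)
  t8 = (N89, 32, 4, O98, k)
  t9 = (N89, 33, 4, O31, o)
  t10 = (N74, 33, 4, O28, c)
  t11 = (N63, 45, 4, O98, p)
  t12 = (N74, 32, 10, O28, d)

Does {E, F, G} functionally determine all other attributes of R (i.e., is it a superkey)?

No

Rows 4 and 10 have the same {E, F, G} value (E=33, F=4, G=O28) but are distinct tuples, so {E, F, G} does not determine every attribute — not a superkey.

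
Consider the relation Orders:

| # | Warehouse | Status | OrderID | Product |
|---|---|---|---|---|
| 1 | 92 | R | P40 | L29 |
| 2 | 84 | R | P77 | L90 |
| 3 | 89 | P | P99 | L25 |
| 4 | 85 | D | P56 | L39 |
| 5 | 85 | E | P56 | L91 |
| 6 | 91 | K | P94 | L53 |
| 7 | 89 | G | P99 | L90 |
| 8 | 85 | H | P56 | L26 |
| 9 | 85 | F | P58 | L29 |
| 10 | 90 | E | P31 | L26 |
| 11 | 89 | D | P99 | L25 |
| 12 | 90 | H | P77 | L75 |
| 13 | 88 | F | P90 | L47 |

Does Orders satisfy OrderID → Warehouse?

OrderID=P40: row 1 → Warehouse = 92 ✓
OrderID=P77: rows 2, 12 → Warehouse takes values {84, 90} — violation
OrderID=P99: rows 3, 7, 11 → Warehouse = 89, 89, 89 ✓
OrderID=P56: rows 4, 5, 8 → Warehouse = 85, 85, 85 ✓
OrderID=P94: row 6 → Warehouse = 91 ✓
OrderID=P58: row 9 → Warehouse = 85 ✓
OrderID=P31: row 10 → Warehouse = 90 ✓
OrderID=P90: row 13 → Warehouse = 88 ✓
Two rows agree on OrderID but differ on Warehouse, so OrderID → Warehouse does not hold.

No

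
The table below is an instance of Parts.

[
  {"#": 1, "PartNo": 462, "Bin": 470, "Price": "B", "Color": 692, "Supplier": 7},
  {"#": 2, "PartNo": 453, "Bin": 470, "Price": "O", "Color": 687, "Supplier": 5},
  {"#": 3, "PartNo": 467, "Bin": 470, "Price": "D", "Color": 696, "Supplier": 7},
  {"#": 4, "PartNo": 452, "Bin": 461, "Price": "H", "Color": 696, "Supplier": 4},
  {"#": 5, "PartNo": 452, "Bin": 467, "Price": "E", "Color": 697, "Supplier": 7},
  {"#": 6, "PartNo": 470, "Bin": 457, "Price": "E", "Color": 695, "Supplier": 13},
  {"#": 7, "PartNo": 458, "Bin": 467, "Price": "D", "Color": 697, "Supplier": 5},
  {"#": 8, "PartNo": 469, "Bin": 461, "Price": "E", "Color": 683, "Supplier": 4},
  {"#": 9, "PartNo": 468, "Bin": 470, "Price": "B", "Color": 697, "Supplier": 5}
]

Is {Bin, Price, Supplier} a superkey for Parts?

All 9 rows have distinct {Bin, Price, Supplier} values, so {Bin, Price, Supplier} → (all attributes) holds and {Bin, Price, Supplier} is a superkey.

Yes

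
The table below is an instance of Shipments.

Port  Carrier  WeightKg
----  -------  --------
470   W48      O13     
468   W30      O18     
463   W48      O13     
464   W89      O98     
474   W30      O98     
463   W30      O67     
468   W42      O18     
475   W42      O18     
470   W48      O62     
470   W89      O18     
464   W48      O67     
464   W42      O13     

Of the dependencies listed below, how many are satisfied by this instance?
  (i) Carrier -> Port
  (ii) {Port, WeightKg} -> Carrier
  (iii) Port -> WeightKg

0

(i) Carrier -> Port: Carrier=W48: 4 rows → Port takes values {470, 463, 464} — violation; Carrier=W30: 3 rows → Port takes values {468, 474, 463} — violation; Carrier=W89: 2 rows → Port takes values {464, 470} — violation; Carrier=W42: 3 rows → Port takes values {468, 475, 464} — violation — fails.
(ii) {Port, WeightKg} -> Carrier: (Port=468, WeightKg=O18): 2 rows → Carrier takes values {W30, W42} — violation — fails.
(iii) Port -> WeightKg: Port=470: 3 rows → WeightKg takes values {O13, O62, O18} — violation; Port=463: 2 rows → WeightKg takes values {O13, O67} — violation; Port=464: 3 rows → WeightKg takes values {O98, O67, O13} — violation — fails.
None of the 3 dependencies hold.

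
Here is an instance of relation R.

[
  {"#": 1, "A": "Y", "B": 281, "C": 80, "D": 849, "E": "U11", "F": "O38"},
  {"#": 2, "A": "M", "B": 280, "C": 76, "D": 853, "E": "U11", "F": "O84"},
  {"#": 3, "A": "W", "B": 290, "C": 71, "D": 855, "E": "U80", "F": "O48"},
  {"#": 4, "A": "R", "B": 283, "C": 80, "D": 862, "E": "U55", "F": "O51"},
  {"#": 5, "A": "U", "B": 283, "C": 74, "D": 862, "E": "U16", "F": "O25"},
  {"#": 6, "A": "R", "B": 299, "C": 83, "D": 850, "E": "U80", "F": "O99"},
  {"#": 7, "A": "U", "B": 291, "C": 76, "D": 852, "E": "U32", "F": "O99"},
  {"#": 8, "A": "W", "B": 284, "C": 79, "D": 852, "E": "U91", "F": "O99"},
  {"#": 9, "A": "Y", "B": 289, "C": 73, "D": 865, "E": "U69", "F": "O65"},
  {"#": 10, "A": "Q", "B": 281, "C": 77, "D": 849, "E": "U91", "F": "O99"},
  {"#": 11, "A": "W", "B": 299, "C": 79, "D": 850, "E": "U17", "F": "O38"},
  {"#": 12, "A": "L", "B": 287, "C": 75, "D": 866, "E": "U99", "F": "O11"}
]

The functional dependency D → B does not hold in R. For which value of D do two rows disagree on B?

852

D=849: rows 1, 10 → B = 281, 281 ✓
D=853: row 2 → B = 280 ✓
D=855: row 3 → B = 290 ✓
D=862: rows 4, 5 → B = 283, 283 ✓
D=850: rows 6, 11 → B = 299, 299 ✓
D=852: rows 7, 8 → B takes values {291, 284} — violation
D=865: row 9 → B = 289 ✓
D=866: row 12 → B = 287 ✓
The only D value with inconsistent B is D=852.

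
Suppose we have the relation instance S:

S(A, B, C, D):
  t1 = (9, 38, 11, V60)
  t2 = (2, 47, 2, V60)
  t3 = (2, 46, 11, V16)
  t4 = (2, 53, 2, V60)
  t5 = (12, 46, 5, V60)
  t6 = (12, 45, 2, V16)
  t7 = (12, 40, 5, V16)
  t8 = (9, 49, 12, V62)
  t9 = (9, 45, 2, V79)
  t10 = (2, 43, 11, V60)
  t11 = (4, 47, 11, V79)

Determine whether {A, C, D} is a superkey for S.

No

Rows 2 and 4 have the same {A, C, D} value (A=2, C=2, D=V60) but are distinct tuples, so {A, C, D} does not determine every attribute — not a superkey.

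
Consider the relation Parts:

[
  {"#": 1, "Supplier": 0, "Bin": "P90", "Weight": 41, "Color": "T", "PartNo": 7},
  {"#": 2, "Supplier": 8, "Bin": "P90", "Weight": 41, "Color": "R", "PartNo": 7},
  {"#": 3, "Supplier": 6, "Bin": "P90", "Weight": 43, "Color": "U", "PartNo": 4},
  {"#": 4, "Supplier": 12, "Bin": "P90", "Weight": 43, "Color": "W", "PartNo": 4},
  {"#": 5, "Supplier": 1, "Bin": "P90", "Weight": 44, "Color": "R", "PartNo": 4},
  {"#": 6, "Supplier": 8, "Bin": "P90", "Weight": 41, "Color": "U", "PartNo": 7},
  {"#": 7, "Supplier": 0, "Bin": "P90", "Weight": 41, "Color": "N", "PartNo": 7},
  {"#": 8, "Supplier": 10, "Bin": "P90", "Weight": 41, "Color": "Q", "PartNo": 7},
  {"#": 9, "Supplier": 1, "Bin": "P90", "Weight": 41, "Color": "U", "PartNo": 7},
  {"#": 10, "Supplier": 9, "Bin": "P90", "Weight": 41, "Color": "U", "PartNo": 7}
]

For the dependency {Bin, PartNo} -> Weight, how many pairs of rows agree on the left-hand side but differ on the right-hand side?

2

(Bin=P90, PartNo=7): all 7 rows agree on Weight — 0 pairs.
(Bin=P90, PartNo=4): violating pairs (3,5), (4,5) — 2 pairs.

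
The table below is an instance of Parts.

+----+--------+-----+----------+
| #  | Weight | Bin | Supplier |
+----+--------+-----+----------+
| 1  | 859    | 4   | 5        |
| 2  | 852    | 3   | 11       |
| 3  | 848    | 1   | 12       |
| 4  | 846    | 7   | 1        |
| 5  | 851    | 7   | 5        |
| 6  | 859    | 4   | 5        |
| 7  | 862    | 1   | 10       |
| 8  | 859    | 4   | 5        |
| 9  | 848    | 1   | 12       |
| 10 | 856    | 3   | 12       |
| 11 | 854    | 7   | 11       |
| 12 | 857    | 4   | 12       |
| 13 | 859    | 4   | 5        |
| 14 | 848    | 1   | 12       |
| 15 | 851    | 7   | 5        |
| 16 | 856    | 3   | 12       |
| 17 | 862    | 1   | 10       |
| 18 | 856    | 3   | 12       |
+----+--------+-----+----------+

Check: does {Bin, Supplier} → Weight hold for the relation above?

(Bin=4, Supplier=5): rows 1, 6, 8, 13 → Weight = 859, 859, 859, 859 ✓
(Bin=3, Supplier=11): row 2 → Weight = 852 ✓
(Bin=1, Supplier=12): rows 3, 9, 14 → Weight = 848, 848, 848 ✓
(Bin=7, Supplier=1): row 4 → Weight = 846 ✓
(Bin=7, Supplier=5): rows 5, 15 → Weight = 851, 851 ✓
(Bin=1, Supplier=10): rows 7, 17 → Weight = 862, 862 ✓
(Bin=3, Supplier=12): rows 10, 16, 18 → Weight = 856, 856, 856 ✓
(Bin=7, Supplier=11): row 11 → Weight = 854 ✓
(Bin=4, Supplier=12): row 12 → Weight = 857 ✓
Every {Bin, Supplier} value is associated with a single Weight value, so {Bin, Supplier} → Weight holds.

Yes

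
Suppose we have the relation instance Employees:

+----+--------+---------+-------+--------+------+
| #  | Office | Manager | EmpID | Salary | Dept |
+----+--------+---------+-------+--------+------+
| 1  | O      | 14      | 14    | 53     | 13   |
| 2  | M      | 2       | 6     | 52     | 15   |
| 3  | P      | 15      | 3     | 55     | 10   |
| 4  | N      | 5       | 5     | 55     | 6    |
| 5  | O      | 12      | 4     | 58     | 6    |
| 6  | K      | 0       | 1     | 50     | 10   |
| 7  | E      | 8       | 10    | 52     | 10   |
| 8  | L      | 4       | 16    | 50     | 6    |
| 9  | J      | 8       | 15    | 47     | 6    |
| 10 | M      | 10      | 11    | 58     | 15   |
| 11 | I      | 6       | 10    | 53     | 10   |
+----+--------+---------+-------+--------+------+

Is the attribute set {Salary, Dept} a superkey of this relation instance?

Yes

All 11 rows have distinct {Salary, Dept} values, so {Salary, Dept} → (all attributes) holds and {Salary, Dept} is a superkey.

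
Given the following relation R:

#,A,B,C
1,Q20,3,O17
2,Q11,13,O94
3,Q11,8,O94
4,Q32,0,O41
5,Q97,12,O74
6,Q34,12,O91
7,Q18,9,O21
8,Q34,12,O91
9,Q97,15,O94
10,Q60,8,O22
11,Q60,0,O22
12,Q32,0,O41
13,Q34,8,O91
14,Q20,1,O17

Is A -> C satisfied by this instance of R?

No

A=Q20: rows 1, 14 → C = O17, O17 ✓
A=Q11: rows 2, 3 → C = O94, O94 ✓
A=Q32: rows 4, 12 → C = O41, O41 ✓
A=Q97: rows 5, 9 → C takes values {O74, O94} — violation
A=Q34: rows 6, 8, 13 → C = O91, O91, O91 ✓
A=Q18: row 7 → C = O21 ✓
A=Q60: rows 10, 11 → C = O22, O22 ✓
Two rows agree on A but differ on C, so A -> C does not hold.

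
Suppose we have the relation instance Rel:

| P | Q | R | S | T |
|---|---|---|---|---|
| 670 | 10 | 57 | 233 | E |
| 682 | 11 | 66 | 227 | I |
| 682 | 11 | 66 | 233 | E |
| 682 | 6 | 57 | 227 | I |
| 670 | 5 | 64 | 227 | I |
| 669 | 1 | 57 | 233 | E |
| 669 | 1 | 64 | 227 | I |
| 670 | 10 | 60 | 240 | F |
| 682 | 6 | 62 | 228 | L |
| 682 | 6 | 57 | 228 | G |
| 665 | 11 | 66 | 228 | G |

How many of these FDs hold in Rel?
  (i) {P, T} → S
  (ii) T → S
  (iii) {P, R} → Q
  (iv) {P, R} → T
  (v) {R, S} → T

4

(i) {P, T} → S: every LHS value maps to a single RHS value — holds.
(ii) T → S: every LHS value maps to a single RHS value — holds.
(iii) {P, R} → Q: every LHS value maps to a single RHS value — holds.
(iv) {P, R} → T: (P=682, R=66): 2 rows → T takes values {I, E} — violation; (P=682, R=57): 2 rows → T takes values {I, G} — violation — fails.
(v) {R, S} → T: every LHS value maps to a single RHS value — holds.
4 of the 5 dependencies hold.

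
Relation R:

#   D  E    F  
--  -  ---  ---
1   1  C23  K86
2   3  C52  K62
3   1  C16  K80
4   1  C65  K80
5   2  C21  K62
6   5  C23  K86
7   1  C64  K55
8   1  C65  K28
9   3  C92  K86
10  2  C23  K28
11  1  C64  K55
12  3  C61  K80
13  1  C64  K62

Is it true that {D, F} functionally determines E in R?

(D=1, F=K86): row 1 → E = C23 ✓
(D=3, F=K62): row 2 → E = C52 ✓
(D=1, F=K80): rows 3, 4 → E takes values {C16, C65} — violation
(D=2, F=K62): row 5 → E = C21 ✓
(D=5, F=K86): row 6 → E = C23 ✓
(D=1, F=K55): rows 7, 11 → E = C64, C64 ✓
(D=1, F=K28): row 8 → E = C65 ✓
(D=3, F=K86): row 9 → E = C92 ✓
(D=2, F=K28): row 10 → E = C23 ✓
(D=3, F=K80): row 12 → E = C61 ✓
(D=1, F=K62): row 13 → E = C64 ✓
Two rows agree on {D, F} but differ on E, so {D, F} → E does not hold.

No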